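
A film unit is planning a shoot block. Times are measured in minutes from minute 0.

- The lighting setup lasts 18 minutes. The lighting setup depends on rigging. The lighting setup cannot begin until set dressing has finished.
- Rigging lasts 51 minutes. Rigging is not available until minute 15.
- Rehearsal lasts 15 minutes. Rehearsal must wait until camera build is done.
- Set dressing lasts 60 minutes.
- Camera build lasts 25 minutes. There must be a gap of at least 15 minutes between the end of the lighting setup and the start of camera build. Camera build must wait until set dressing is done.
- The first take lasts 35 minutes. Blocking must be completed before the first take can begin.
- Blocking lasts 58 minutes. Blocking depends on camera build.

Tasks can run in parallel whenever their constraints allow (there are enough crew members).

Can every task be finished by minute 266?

Set dressing can start immediately at minute 0; it finishes at minute 60.
Rigging waits on its own release at minute 15, so it starts at minute 15 and finishes at 15 + 51 = minute 66.
The lighting setup has to wait for rigging (finishes minute 66); set dressing (finishes minute 60). The latest of these is minute 66, so the lighting setup runs minute 66 to 66 + 18 = minute 84.
Camera build cannot start until the lighting setup (finishes minute 84, plus 15-minute gap → minute 99); set dressing (finishes minute 60). The controlling bound is minute 99, so camera build finishes at 99 + 25 = minute 124.
After camera build (finishes minute 124), rehearsal can start at minute 124 and finishes at minute 139.
After camera build (finishes minute 124), blocking can start at minute 124 and finishes at minute 182.
After blocking (finishes minute 182), the first take can start at minute 182 and finishes at minute 217.
Every task is finished by minute 217, which is no later than the deadline of 266, so the schedule is feasible.

Yes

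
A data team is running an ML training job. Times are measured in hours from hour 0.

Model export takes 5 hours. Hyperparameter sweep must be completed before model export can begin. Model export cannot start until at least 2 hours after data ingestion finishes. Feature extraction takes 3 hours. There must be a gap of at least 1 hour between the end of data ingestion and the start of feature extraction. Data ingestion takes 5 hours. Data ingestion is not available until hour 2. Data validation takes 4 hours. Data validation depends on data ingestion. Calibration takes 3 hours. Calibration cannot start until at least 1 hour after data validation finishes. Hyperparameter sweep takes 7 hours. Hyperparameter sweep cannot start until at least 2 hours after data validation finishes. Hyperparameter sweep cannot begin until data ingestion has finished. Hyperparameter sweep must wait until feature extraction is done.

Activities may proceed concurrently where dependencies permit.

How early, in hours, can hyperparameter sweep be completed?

20

Data ingestion cannot begin until its own release at hour 2. It runs from hour 2 to 2 + 5 = hour 7.
After data ingestion (finishes hour 7, plus 1-hour gap → hour 8), feature extraction can start at hour 8 and finishes at hour 11.
After data ingestion (finishes hour 7), data validation can start at hour 7 and finishes at hour 11.
Hyperparameter sweep cannot start until data validation (finishes hour 11, plus 2-hour gap → hour 13); data ingestion (finishes hour 7); feature extraction (finishes hour 11). The controlling bound is hour 13, so hyperparameter sweep finishes at 13 + 7 = hour 20.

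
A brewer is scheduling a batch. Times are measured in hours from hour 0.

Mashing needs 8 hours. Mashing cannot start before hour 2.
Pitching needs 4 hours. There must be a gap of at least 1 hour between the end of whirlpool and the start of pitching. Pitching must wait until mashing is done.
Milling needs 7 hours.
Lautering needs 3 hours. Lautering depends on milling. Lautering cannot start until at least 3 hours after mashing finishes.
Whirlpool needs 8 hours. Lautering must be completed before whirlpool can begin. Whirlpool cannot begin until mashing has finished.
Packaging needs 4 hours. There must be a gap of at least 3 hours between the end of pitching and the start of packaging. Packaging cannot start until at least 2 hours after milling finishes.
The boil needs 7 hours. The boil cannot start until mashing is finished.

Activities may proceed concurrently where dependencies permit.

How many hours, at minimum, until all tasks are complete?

After its own release at hour 2, mashing can start at hour 2 and finishes at hour 10.
After mashing (finishes hour 10), the boil can start at hour 10 and finishes at hour 17.
Nothing blocks milling, so it runs from hour 0 to hour 7.
Lautering has to wait for milling (finishes hour 7); mashing (finishes hour 10, plus 3-hour gap → hour 13). The latest of these is hour 13, so lautering runs hour 13 to 13 + 3 = hour 16.
Whirlpool has to wait for lautering (finishes hour 16); mashing (finishes hour 10). The latest of these is hour 16, so whirlpool runs hour 16 to 16 + 8 = hour 24.
Pitching needs all of whirlpool (finishes hour 24, plus 1-hour gap → hour 25); mashing (finishes hour 10). That puts its earliest start at hour 25; it finishes at 25 + 4 = hour 29.
Packaging needs all of pitching (finishes hour 29, plus 3-hour gap → hour 32); milling (finishes hour 7, plus 2-hour gap → hour 9). That puts its earliest start at hour 32; it finishes at 32 + 4 = hour 36.
All tasks are finished once the last one completes. Finish times: Milling at 7, Mashing at 10, Lautering at 16, The boil at 17, Whirlpool at 24, Pitching at 29, Packaging at 36. The latest is hour 36.

36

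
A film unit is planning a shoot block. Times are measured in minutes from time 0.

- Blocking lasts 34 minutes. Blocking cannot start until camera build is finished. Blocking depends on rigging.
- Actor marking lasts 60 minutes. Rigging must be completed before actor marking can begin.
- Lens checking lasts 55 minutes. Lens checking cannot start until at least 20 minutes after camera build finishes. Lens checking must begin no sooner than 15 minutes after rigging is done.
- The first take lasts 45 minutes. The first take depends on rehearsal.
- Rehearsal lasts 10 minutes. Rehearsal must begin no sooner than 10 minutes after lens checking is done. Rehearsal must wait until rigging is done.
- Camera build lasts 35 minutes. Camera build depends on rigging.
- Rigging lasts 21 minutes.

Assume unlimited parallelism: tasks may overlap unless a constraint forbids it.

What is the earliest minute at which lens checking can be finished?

Rigging can start immediately at minute 0; it finishes at minute 21.
Camera build waits on rigging (finishes minute 21), so it starts at minute 21 and finishes at 21 + 35 = minute 56.
Lens checking has to wait for camera build (finishes minute 56, plus 20-minute gap → minute 76); rigging (finishes minute 21, plus 15-minute gap → minute 36). The latest of these is minute 76, so lens checking runs minute 76 to 76 + 55 = minute 131.

131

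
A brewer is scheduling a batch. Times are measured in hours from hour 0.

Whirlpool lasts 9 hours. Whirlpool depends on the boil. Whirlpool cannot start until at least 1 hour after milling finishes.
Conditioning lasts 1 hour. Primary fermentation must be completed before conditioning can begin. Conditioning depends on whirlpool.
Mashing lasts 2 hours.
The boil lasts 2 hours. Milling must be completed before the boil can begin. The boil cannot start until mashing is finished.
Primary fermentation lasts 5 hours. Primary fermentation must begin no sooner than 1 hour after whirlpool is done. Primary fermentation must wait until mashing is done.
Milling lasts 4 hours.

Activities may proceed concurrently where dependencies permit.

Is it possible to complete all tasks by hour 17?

Mashing can start immediately at hour 0; it finishes at hour 2.
Milling has no prerequisites, so it starts at hour 0 and finishes at hour 4.
For the boil: milling (finishes hour 4); mashing (finishes hour 2). Taking the maximum gives a start of hour 4, and it finishes at 4 + 2 = hour 6.
Whirlpool cannot start until the boil (finishes hour 6); milling (finishes hour 4, plus 1-hour gap → hour 5). The controlling bound is hour 6, so whirlpool finishes at 6 + 9 = hour 15.
Primary fermentation needs all of whirlpool (finishes hour 15, plus 1-hour gap → hour 16); mashing (finishes hour 2). That puts its earliest start at hour 16; it finishes at 16 + 5 = hour 21.
For conditioning: primary fermentation (finishes hour 21); whirlpool (finishes hour 15). Taking the maximum gives a start of hour 21, and it finishes at 21 + 1 = hour 22.
The earliest everything can be done is hour 22, which is after the deadline of 17, so it is not possible.

No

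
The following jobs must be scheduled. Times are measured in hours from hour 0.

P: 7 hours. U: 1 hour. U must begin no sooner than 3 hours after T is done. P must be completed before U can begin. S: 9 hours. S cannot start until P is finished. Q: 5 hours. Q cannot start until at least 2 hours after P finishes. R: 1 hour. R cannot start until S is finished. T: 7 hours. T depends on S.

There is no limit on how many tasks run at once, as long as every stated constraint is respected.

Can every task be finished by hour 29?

Yes

P has no prerequisites, so it starts at hour 0 and finishes at hour 7.
S cannot begin until P (finishes hour 7). It runs from hour 7 to 7 + 9 = hour 16.
After S (finishes hour 16), T can start at hour 16 and finishes at hour 23.
U has to wait for T (finishes hour 23, plus 3-hour gap → hour 26); P (finishes hour 7). The latest of these is hour 26, so U runs hour 26 to 26 + 1 = hour 27.
R waits on S (finishes hour 16), so it starts at hour 16 and finishes at 16 + 1 = hour 17.
Q cannot begin until P (finishes hour 7, plus 2-hour gap → hour 9). It runs from hour 9 to 9 + 5 = hour 14.
Every task is finished by hour 27, which is no later than the deadline of 29, so the schedule is feasible.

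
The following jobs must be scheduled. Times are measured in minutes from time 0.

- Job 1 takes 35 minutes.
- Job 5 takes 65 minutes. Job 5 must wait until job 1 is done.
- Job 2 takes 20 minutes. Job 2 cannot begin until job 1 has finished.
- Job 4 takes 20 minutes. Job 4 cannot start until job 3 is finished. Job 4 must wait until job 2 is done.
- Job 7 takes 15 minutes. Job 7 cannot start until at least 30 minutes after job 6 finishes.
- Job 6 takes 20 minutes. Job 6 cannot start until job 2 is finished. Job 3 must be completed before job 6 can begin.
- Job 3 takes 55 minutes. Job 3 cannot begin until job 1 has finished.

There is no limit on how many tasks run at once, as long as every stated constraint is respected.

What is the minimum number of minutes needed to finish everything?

155

Job 1 can start immediately at minute 0; it finishes at minute 35.
After job 1 (finishes minute 35), job 5 can start at minute 35 and finishes at minute 100.
After job 1 (finishes minute 35), job 3 can start at minute 35 and finishes at minute 90.
Job 2 cannot begin until job 1 (finishes minute 35). It runs from minute 35 to 35 + 20 = minute 55.
Job 6 has to wait for job 2 (finishes minute 55); job 3 (finishes minute 90). The latest of these is minute 90, so job 6 runs minute 90 to 90 + 20 = minute 110.
Job 7 cannot begin until job 6 (finishes minute 110, plus 30-minute gap → minute 140). It runs from minute 140 to 140 + 15 = minute 155.
Job 4 has to wait for job 3 (finishes minute 90); job 2 (finishes minute 55). The latest of these is minute 90, so job 4 runs minute 90 to 90 + 20 = minute 110.
All tasks are finished once the last one completes. Finish times: Job 1 at 35, Job 2 at 55, Job 3 at 90, Job 4 at 110, Job 5 at 100, Job 6 at 110, Job 7 at 155. The latest is minute 155.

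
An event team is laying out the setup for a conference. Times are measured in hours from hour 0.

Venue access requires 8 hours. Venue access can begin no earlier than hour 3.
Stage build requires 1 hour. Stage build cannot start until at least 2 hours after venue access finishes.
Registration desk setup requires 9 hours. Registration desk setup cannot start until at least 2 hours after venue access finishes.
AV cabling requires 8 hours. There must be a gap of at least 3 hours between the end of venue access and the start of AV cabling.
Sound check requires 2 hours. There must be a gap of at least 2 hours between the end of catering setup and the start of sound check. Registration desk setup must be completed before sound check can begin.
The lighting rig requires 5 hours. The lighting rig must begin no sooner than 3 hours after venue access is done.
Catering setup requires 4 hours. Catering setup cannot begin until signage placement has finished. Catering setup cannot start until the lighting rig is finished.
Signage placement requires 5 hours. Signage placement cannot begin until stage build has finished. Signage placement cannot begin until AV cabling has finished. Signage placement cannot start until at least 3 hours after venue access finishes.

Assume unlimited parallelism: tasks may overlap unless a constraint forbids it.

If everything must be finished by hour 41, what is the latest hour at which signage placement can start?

Nothing follows sound check; the deadline of hour 41 is its only limit. It must start by 41 − 2 = hour 39.
Catering setup has to be done before sound check (must start by hour 39, minus 2-hour gap → hour 37). That means finishing by hour 37, i.e. starting by 37 − 4 = hour 33.
Signage placement feeds into catering setup (must start by hour 33); so signage placement must finish by hour 33 and therefore start by hour 28.

28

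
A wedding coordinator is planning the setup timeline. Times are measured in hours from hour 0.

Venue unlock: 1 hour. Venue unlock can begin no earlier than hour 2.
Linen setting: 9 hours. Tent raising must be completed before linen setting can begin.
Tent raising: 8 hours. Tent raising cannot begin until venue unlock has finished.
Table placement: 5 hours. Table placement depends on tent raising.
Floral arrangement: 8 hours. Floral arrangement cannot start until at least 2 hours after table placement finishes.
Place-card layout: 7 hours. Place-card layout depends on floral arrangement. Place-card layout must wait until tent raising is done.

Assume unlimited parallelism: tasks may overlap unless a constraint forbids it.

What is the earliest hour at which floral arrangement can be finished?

26

Venue unlock waits on its own release at hour 2, so it starts at hour 2 and finishes at 2 + 1 = hour 3.
Tent raising waits on venue unlock (finishes hour 3), so it starts at hour 3 and finishes at 3 + 8 = hour 11.
After tent raising (finishes hour 11), table placement can start at hour 11 and finishes at hour 16.
Floral arrangement cannot begin until table placement (finishes hour 16, plus 2-hour gap → hour 18). It runs from hour 18 to 18 + 8 = hour 26.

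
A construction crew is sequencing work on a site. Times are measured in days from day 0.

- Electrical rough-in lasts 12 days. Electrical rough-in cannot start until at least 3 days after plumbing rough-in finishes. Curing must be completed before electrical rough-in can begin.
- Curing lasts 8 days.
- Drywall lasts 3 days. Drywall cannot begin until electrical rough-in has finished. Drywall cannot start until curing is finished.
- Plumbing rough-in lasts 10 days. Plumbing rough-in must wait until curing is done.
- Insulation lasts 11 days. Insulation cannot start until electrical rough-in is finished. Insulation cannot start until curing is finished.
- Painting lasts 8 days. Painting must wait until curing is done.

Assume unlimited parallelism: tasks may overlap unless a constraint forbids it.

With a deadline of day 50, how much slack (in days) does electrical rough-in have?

Curing can start immediately at day 0; it finishes at day 8.
After curing (finishes day 8), plumbing rough-in can start at day 8 and finishes at day 18.
Electrical rough-in has to wait for plumbing rough-in (finishes day 18, plus 3-day gap → day 21); curing (finishes day 8). The latest of these is day 21, so electrical rough-in runs day 21 to 21 + 12 = day 33.

Working backward from the deadline:
Nothing follows insulation; the deadline of day 50 is its only limit. It must start by 50 − 11 = day 39.
Nothing follows drywall; the deadline of day 50 is its only limit. It must start by 50 − 3 = day 47.
For electrical rough-in: insulation (must start by day 39); drywall (must start by day 47). The most restrictive is day 39; with a 12-day duration, electrical rough-in must start by day 27.
So electrical rough-in can start as early as day 21 and as late as day 27, giving 27 − 21 = 6 days of slack.

6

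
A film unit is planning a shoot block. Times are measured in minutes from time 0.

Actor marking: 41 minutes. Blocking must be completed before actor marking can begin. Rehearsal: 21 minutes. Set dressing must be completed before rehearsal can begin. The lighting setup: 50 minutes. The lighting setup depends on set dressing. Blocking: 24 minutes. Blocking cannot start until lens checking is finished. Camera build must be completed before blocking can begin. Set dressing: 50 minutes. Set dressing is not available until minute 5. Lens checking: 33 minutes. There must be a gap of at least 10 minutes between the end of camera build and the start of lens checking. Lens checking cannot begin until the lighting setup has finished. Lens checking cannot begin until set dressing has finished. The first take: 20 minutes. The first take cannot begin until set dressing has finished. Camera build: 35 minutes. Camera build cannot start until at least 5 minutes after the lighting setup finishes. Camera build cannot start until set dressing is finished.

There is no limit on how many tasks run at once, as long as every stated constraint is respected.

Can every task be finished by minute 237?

No

Set dressing waits on its own release at minute 5, so it starts at minute 5 and finishes at 5 + 50 = minute 55.
The first take cannot begin until set dressing (finishes minute 55). It runs from minute 55 to 55 + 20 = minute 75.
Rehearsal cannot begin until set dressing (finishes minute 55). It runs from minute 55 to 55 + 21 = minute 76.
The lighting setup waits on set dressing (finishes minute 55), so it starts at minute 55 and finishes at 55 + 50 = minute 105.
For camera build: the lighting setup (finishes minute 105, plus 5-minute gap → minute 110); set dressing (finishes minute 55). Taking the maximum gives a start of minute 110, and it finishes at 110 + 35 = minute 145.
Lens checking needs all of camera build (finishes minute 145, plus 10-minute gap → minute 155); the lighting setup (finishes minute 105); set dressing (finishes minute 55). That puts its earliest start at minute 155; it finishes at 155 + 33 = minute 188.
For blocking: lens checking (finishes minute 188); camera build (finishes minute 145). Taking the maximum gives a start of minute 188, and it finishes at 188 + 24 = minute 212.
Actor marking waits on blocking (finishes minute 212), so it starts at minute 212 and finishes at 212 + 41 = minute 253.
The earliest everything can be done is minute 253, which is after the deadline of 237, so it is not possible.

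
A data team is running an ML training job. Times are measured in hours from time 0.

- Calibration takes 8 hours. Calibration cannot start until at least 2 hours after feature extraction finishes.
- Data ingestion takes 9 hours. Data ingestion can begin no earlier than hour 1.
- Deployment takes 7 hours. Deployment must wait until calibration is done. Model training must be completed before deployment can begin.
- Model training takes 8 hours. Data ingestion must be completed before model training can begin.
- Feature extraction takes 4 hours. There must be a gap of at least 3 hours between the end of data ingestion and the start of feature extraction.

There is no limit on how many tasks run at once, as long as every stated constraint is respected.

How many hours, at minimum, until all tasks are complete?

After its own release at hour 1, data ingestion can start at hour 1 and finishes at hour 10.
Model training waits on data ingestion (finishes hour 10), so it starts at hour 10 and finishes at 10 + 8 = hour 18.
Feature extraction waits on data ingestion (finishes hour 10, plus 3-hour gap → hour 13), so it starts at hour 13 and finishes at 13 + 4 = hour 17.
Calibration cannot begin until feature extraction (finishes hour 17, plus 2-hour gap → hour 19). It runs from hour 19 to 19 + 8 = hour 27.
Deployment needs all of calibration (finishes hour 27); model training (finishes hour 18). That puts its earliest start at hour 27; it finishes at 27 + 7 = hour 34.
All tasks are finished once the last one completes. Finish times: Data ingestion at 10, Feature extraction at 17, Model training at 18, Calibration at 27, Deployment at 34. The latest is hour 34.

34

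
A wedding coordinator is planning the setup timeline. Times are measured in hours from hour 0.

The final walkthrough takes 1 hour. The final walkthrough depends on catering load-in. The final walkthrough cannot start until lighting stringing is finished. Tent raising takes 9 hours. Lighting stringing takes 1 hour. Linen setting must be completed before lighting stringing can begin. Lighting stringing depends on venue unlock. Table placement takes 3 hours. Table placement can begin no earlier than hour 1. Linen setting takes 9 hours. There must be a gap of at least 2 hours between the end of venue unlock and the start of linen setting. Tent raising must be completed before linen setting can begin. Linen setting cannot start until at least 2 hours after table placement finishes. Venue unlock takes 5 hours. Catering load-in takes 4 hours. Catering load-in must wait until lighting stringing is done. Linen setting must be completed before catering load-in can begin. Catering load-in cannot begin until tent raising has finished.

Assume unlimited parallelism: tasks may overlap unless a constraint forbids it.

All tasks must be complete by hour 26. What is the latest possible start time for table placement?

The final walkthrough has no dependents, so it just needs to finish by hour 26. Starting by 26 − 1 = hour 25 achieves that.
Catering load-in feeds into the final walkthrough (must start by hour 25); so catering load-in must finish by hour 25 and therefore start by hour 21.
Lighting stringing has several dependents: catering load-in (must start by hour 21); the final walkthrough (must start by hour 25). The earliest of those limits is hour 21, so lighting stringing must start by 21 − 1 = hour 20.
Linen setting feeds lighting stringing (must start by hour 20); catering load-in (must start by hour 21). Taking the minimum, linen setting must finish by hour 20 and start by 20 − 9 = hour 11.
Table placement feeds into linen setting (must start by hour 11, minus 2-hour gap → hour 9); so table placement must finish by hour 9 and therefore start by hour 6.

6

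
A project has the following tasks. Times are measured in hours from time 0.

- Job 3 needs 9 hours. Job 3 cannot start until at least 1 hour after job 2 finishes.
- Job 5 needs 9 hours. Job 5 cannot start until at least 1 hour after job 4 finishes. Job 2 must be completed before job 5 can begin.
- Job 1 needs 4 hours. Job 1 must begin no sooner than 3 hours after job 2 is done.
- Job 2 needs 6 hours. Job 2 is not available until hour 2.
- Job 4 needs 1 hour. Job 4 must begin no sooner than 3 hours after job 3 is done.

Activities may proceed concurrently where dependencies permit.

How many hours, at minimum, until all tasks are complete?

Job 2 cannot begin until its own release at hour 2. It runs from hour 2 to 2 + 6 = hour 8.
After job 2 (finishes hour 8, plus 1-hour gap → hour 9), job 3 can start at hour 9 and finishes at hour 18.
Job 4 waits on job 3 (finishes hour 18, plus 3-hour gap → hour 21), so it starts at hour 21 and finishes at 21 + 1 = hour 22.
Job 5 cannot start until job 4 (finishes hour 22, plus 1-hour gap → hour 23); job 2 (finishes hour 8). The controlling bound is hour 23, so job 5 finishes at 23 + 9 = hour 32.
After job 2 (finishes hour 8, plus 3-hour gap → hour 11), job 1 can start at hour 11 and finishes at hour 15.
All tasks are finished once the last one completes. Finish times: Job 1 at 15, Job 2 at 8, Job 3 at 18, Job 4 at 22, Job 5 at 32. The latest is hour 32.

32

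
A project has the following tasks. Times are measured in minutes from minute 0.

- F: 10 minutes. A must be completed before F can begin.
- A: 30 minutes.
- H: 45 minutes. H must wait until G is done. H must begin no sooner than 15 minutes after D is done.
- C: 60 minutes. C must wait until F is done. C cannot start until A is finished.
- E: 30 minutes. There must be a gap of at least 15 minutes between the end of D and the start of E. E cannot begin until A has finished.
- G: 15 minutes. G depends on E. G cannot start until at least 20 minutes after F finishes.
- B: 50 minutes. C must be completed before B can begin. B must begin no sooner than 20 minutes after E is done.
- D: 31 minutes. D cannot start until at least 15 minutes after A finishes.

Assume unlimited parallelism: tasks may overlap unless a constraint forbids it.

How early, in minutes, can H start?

136

A has no prerequisites, so it starts at minute 0 and finishes at minute 30.
After A (finishes minute 30), F can start at minute 30 and finishes at minute 40.
After A (finishes minute 30, plus 15-minute gap → minute 45), D can start at minute 45 and finishes at minute 76.
For E: D (finishes minute 76, plus 15-minute gap → minute 91); A (finishes minute 30). Taking the maximum gives a start of minute 91, and it finishes at 91 + 30 = minute 121.
G cannot start until E (finishes minute 121); F (finishes minute 40, plus 20-minute gap → minute 60). The controlling bound is minute 121, so G finishes at 121 + 15 = minute 136.
H waits on G (finishes minute 136); D (finishes minute 76, plus 15-minute gap → minute 91). The latest of these is minute 136, which is the earliest H can start.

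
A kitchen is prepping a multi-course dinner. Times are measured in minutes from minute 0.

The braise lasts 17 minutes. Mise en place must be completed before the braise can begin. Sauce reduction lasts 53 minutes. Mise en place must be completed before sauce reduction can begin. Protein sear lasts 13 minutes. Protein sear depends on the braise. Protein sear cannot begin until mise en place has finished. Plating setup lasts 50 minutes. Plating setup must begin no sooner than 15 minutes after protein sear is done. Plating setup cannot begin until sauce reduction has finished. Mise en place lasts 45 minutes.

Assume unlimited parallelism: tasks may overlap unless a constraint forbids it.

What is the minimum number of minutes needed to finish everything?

148

Mise en place has no prerequisites, so it starts at minute 0 and finishes at minute 45.
Sauce reduction waits on mise en place (finishes minute 45), so it starts at minute 45 and finishes at 45 + 53 = minute 98.
The braise waits on mise en place (finishes minute 45), so it starts at minute 45 and finishes at 45 + 17 = minute 62.
For protein sear: the braise (finishes minute 62); mise en place (finishes minute 45). Taking the maximum gives a start of minute 62, and it finishes at 62 + 13 = minute 75.
Plating setup has to wait for protein sear (finishes minute 75, plus 15-minute gap → minute 90); sauce reduction (finishes minute 98). The latest of these is minute 98, so plating setup runs minute 98 to 98 + 50 = minute 148.
All tasks are finished once the last one completes. Finish times: Mise en place at 45, The braise at 62, Protein sear at 75, Sauce reduction at 98, Plating setup at 148. The latest is minute 148.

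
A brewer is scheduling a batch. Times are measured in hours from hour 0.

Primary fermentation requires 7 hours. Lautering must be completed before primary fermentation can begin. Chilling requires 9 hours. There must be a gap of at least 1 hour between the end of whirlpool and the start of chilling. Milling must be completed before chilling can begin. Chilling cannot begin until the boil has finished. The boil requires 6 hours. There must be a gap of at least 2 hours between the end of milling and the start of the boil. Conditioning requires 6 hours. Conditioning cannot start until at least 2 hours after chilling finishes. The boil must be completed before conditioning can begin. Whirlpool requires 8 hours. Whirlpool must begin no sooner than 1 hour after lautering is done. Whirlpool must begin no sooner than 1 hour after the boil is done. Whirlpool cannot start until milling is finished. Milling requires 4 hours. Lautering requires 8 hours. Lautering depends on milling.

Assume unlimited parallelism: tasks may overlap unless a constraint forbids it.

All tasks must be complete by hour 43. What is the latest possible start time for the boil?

10

Conditioning has no dependents, so it just needs to finish by hour 43. Starting by 43 − 6 = hour 37 achieves that.
Chilling must finish before conditioning (must start by hour 37, minus 2-hour gap → hour 35). With a 9-hour duration, chilling must start by 35 − 9 = hour 26.
Whirlpool feeds into chilling (must start by hour 26, minus 1-hour gap → hour 25); so whirlpool must finish by hour 25 and therefore start by hour 17.
The boil feeds whirlpool (must start by hour 17, minus 1-hour gap → hour 16); chilling (must start by hour 26); conditioning (must start by hour 37). Taking the minimum, the boil must finish by hour 16 and start by 16 − 6 = hour 10.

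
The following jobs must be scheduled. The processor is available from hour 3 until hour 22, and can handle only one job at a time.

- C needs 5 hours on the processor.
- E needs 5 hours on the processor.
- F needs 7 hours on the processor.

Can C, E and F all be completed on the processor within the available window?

The processor window is 22 − 3 = 19 hours.
Running back to back, the jobs need 5 + 5 + 7 = 17 hours on the processor.
Since 17 ≤ 19, they fit within the window.

Yes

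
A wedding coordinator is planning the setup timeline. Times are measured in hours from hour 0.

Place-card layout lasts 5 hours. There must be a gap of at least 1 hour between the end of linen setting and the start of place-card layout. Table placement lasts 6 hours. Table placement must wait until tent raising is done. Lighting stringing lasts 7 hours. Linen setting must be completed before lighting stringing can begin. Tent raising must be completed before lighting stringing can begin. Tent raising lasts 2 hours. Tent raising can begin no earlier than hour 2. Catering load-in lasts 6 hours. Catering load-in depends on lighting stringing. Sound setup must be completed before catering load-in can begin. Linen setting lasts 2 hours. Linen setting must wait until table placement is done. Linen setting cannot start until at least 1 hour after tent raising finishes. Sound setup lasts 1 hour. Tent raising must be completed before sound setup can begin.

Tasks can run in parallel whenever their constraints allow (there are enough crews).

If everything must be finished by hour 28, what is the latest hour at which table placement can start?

To finish by hour 28, catering load-in (duration 6) must start no later than hour 22.
Lighting stringing has to be done before catering load-in (must start by hour 22). That means finishing by hour 22, i.e. starting by 22 − 7 = hour 15.
Place-card layout has no dependents, so it just needs to finish by hour 28. Starting by 28 − 5 = hour 23 achieves that.
Linen setting has several dependents: lighting stringing (must start by hour 15); place-card layout (must start by hour 23, minus 1-hour gap → hour 22). The earliest of those limits is hour 15, so linen setting must start by 15 − 2 = hour 13.
Table placement must finish before linen setting (must start by hour 13). With a 6-hour duration, table placement must start by 13 − 6 = hour 7.

7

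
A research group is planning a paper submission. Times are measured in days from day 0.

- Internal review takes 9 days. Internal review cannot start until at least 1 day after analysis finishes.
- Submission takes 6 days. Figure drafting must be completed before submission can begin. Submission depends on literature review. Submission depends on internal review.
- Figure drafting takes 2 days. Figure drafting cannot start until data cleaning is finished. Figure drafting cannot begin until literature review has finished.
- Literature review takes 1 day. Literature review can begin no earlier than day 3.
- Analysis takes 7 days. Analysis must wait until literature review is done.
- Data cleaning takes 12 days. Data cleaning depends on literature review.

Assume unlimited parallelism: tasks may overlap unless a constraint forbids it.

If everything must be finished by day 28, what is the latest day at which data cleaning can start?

8

Nothing follows submission; the deadline of day 28 is its only limit. It must start by 28 − 6 = day 22.
Since submission (must start by day 22) depends on it, figure drafting must finish by day 22. Backing off its 2-day duration gives a latest start of day 20.
Data cleaning feeds into figure drafting (must start by day 20); so data cleaning must finish by day 20 and therefore start by day 8.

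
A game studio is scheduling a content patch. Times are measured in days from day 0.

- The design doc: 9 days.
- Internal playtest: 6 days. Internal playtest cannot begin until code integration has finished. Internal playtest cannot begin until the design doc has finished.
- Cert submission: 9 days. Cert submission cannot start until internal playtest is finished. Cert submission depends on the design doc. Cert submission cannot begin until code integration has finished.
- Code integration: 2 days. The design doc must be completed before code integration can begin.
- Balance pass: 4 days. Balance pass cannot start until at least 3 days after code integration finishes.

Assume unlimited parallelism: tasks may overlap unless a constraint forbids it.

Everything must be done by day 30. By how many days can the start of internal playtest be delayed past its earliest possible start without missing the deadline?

Nothing blocks the design doc, so it runs from day 0 to day 9.
After the design doc (finishes day 9), code integration can start at day 9 and finishes at day 11.
Internal playtest needs all of code integration (finishes day 11); the design doc (finishes day 9). That puts its earliest start at day 11; it finishes at 11 + 6 = day 17.

Working backward from the deadline:
Cert submission must finish by day 30; it takes 9 days, so it must start by 30 − 9 = day 21.
Internal playtest must finish before cert submission (must start by day 21). With a 6-day duration, internal playtest must start by 21 − 6 = day 15.
So internal playtest can start as early as day 11 and as late as day 15, giving 15 − 11 = 4 days of slack.

4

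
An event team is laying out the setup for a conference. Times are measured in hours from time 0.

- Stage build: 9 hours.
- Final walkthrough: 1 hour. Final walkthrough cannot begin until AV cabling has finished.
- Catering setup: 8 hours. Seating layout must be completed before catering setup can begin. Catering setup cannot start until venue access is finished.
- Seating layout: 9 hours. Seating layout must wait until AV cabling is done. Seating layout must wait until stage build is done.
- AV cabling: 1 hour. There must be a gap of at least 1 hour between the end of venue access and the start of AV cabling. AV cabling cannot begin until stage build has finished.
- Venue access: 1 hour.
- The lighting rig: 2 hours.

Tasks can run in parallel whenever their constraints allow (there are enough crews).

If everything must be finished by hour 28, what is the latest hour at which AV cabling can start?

10

Nothing follows catering setup; the deadline of hour 28 is its only limit. It must start by 28 − 8 = hour 20.
Seating layout must finish before catering setup (must start by hour 20). With a 9-hour duration, seating layout must start by 20 − 9 = hour 11.
Final walkthrough has no dependents, so it just needs to finish by hour 28. Starting by 28 − 1 = hour 27 achieves that.
AV cabling must finish in time for seating layout (must start by hour 11); final walkthrough (must start by hour 27). The tightest is hour 11, so AV cabling must start by 11 − 1 = hour 10.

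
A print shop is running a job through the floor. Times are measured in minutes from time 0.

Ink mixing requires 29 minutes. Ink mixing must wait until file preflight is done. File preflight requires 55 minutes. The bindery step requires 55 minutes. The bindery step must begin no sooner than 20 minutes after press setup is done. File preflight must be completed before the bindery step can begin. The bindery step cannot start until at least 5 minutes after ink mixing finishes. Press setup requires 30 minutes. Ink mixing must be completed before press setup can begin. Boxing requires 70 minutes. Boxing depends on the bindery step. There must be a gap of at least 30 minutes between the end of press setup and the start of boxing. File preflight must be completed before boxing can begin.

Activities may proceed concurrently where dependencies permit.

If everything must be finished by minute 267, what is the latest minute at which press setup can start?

Nothing follows boxing; the deadline of minute 267 is its only limit. It must start by 267 − 70 = minute 197.
The bindery step has to be done before boxing (must start by minute 197). That means finishing by minute 197, i.e. starting by 197 − 55 = minute 142.
Press setup feeds the bindery step (must start by minute 142, minus 20-minute gap → minute 122); boxing (must start by minute 197, minus 30-minute gap → minute 167). Taking the minimum, press setup must finish by minute 122 and start by 122 − 30 = minute 92.

92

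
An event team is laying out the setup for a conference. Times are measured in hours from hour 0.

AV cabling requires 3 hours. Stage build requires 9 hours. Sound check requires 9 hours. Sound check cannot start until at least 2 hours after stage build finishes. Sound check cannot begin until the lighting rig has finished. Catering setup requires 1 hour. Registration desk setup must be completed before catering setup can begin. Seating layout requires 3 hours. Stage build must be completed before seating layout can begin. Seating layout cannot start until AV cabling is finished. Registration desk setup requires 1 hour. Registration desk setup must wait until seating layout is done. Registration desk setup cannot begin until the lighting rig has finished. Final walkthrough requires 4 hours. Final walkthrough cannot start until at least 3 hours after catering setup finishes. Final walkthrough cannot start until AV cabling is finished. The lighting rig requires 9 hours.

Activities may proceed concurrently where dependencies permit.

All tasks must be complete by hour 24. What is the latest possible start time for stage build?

3

Final walkthrough has no dependents, so it just needs to finish by hour 24. Starting by 24 − 4 = hour 20 achieves that.
Catering setup feeds into final walkthrough (must start by hour 20, minus 3-hour gap → hour 17); so catering setup must finish by hour 17 and therefore start by hour 16.
Registration desk setup must finish before catering setup (must start by hour 16). With a 1-hour duration, registration desk setup must start by 16 − 1 = hour 15.
Seating layout has to be done before registration desk setup (must start by hour 15). That means finishing by hour 15, i.e. starting by 15 − 3 = hour 12.
Nothing follows sound check; the deadline of hour 24 is its only limit. It must start by 24 − 9 = hour 15.
Stage build must finish in time for seating layout (must start by hour 12); sound check (must start by hour 15, minus 2-hour gap → hour 13). The tightest is hour 12, so stage build must start by 12 − 9 = hour 3.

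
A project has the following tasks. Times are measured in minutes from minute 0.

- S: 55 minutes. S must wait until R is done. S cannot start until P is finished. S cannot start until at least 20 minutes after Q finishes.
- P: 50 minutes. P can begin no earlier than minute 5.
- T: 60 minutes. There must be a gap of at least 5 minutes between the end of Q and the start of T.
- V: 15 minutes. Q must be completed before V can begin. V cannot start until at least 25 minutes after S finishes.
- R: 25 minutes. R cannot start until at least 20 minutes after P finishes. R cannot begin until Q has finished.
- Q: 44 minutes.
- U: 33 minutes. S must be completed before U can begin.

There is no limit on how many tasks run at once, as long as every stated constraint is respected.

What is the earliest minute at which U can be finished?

Nothing blocks Q, so it runs from minute 0 to minute 44.
P cannot begin until its own release at minute 5. It runs from minute 5 to 5 + 50 = minute 55.
R has to wait for P (finishes minute 55, plus 20-minute gap → minute 75); Q (finishes minute 44). The latest of these is minute 75, so R runs minute 75 to 75 + 25 = minute 100.
For S: R (finishes minute 100); P (finishes minute 55); Q (finishes minute 44, plus 20-minute gap → minute 64). Taking the maximum gives a start of minute 100, and it finishes at 100 + 55 = minute 155.
U waits on S (finishes minute 155), so it starts at minute 155 and finishes at 155 + 33 = minute 188.

188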